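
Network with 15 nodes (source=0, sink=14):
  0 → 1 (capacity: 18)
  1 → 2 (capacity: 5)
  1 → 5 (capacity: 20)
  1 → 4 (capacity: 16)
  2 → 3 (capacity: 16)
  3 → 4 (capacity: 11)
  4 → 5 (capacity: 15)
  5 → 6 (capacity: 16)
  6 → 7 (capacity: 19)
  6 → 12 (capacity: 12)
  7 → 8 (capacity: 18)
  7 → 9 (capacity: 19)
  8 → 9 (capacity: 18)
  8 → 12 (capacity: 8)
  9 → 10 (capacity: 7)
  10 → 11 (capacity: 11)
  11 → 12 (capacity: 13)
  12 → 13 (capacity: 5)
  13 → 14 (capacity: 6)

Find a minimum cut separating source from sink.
Min cut value = 5, edges: (12,13)

Min cut value: 5
Partition: S = [0, 1, 2, 3, 4, 5, 6, 7, 8, 9, 10, 11, 12], T = [13, 14]
Cut edges: (12,13)

By max-flow min-cut theorem, max flow = min cut = 5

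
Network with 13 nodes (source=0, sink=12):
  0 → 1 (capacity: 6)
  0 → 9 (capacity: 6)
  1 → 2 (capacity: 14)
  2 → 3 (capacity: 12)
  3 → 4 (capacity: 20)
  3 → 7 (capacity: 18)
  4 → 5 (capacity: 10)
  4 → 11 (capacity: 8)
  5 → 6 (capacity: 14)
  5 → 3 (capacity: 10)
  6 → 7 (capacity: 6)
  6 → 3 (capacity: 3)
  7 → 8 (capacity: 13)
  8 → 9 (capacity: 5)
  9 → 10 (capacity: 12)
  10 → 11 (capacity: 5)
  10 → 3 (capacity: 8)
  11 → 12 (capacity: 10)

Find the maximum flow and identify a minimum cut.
Max flow = 10, Min cut edges: (11,12)

Maximum flow: 10
Minimum cut: (11,12)
Partition: S = [0, 1, 2, 3, 4, 5, 6, 7, 8, 9, 10, 11], T = [12]

Max-flow min-cut theorem verified: both equal 10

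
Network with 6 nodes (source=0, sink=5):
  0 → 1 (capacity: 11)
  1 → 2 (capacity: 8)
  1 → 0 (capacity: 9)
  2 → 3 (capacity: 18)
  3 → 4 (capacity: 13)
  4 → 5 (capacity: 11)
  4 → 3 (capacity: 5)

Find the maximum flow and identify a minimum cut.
Max flow = 8, Min cut edges: (1,2)

Maximum flow: 8
Minimum cut: (1,2)
Partition: S = [0, 1], T = [2, 3, 4, 5]

Max-flow min-cut theorem verified: both equal 8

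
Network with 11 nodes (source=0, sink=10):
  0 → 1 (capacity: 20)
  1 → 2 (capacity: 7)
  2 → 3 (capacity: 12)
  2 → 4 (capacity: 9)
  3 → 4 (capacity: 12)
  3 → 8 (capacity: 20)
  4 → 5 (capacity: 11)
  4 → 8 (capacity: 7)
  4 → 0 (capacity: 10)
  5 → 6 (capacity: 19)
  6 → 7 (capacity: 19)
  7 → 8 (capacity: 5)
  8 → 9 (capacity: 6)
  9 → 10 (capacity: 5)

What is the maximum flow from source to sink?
Maximum flow = 5

Max flow: 5

Flow assignment:
  0 → 1: 7/20
  1 → 2: 7/7
  2 → 3: 7/12
  3 → 4: 2/12
  3 → 8: 5/20
  4 → 0: 2/10
  8 → 9: 5/6
  9 → 10: 5/5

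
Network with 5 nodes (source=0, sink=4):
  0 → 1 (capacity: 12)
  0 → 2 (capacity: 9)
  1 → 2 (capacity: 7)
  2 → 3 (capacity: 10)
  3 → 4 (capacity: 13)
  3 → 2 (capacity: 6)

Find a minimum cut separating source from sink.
Min cut value = 10, edges: (2,3)

Min cut value: 10
Partition: S = [0, 1, 2], T = [3, 4]
Cut edges: (2,3)

By max-flow min-cut theorem, max flow = min cut = 10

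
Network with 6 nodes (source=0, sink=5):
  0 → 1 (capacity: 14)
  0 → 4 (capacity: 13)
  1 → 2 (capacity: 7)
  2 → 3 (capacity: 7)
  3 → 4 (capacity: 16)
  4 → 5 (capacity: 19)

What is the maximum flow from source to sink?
Maximum flow = 19

Max flow: 19

Flow assignment:
  0 → 1: 7/14
  0 → 4: 12/13
  1 → 2: 7/7
  2 → 3: 7/7
  3 → 4: 7/16
  4 → 5: 19/19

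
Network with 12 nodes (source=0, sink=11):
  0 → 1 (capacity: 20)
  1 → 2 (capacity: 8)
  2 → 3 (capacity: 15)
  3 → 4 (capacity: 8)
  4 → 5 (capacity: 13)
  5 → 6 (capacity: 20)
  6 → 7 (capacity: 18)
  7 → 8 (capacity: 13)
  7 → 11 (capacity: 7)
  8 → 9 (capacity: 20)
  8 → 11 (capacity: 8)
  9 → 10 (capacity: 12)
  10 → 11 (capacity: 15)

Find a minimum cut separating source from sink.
Min cut value = 8, edges: (3,4)

Min cut value: 8
Partition: S = [0, 1, 2, 3], T = [4, 5, 6, 7, 8, 9, 10, 11]
Cut edges: (3,4)

By max-flow min-cut theorem, max flow = min cut = 8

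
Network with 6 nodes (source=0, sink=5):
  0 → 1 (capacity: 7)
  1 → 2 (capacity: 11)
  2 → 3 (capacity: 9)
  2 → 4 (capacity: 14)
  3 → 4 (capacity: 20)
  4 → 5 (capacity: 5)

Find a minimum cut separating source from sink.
Min cut value = 5, edges: (4,5)

Min cut value: 5
Partition: S = [0, 1, 2, 3, 4], T = [5]
Cut edges: (4,5)

By max-flow min-cut theorem, max flow = min cut = 5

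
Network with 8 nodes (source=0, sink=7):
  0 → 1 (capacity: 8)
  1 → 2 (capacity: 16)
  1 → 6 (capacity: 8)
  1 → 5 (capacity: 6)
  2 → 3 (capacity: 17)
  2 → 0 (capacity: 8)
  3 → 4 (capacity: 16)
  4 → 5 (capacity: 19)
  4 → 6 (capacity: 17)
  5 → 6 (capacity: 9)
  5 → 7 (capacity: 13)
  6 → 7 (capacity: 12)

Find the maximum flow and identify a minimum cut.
Max flow = 8, Min cut edges: (0,1)

Maximum flow: 8
Minimum cut: (0,1)
Partition: S = [0], T = [1, 2, 3, 4, 5, 6, 7]

Max-flow min-cut theorem verified: both equal 8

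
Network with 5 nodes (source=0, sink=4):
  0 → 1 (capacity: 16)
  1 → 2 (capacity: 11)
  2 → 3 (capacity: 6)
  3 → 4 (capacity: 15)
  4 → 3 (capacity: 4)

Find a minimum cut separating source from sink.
Min cut value = 6, edges: (2,3)

Min cut value: 6
Partition: S = [0, 1, 2], T = [3, 4]
Cut edges: (2,3)

By max-flow min-cut theorem, max flow = min cut = 6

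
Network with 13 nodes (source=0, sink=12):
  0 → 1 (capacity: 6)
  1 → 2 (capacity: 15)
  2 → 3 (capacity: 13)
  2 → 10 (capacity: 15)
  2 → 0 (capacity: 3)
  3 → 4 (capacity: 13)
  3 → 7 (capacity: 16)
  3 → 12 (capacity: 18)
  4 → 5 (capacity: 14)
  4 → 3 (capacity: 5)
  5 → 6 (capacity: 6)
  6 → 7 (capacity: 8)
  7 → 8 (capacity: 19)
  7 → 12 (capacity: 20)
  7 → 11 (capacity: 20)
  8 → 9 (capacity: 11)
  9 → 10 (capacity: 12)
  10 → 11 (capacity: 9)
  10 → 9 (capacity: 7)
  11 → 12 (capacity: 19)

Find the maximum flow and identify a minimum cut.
Max flow = 6, Min cut edges: (0,1)

Maximum flow: 6
Minimum cut: (0,1)
Partition: S = [0], T = [1, 2, 3, 4, 5, 6, 7, 8, 9, 10, 11, 12]

Max-flow min-cut theorem verified: both equal 6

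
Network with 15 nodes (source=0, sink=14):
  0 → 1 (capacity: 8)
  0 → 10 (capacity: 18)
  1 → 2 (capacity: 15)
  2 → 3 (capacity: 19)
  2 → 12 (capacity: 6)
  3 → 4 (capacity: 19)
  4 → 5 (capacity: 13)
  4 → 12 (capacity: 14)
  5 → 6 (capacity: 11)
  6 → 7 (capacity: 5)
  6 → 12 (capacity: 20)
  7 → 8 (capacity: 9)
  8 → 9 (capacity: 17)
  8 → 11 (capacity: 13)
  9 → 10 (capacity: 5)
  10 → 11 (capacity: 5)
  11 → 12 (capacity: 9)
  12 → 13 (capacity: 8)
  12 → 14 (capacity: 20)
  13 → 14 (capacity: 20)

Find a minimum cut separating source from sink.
Min cut value = 13, edges: (0,1), (10,11)

Min cut value: 13
Partition: S = [0, 9, 10], T = [1, 2, 3, 4, 5, 6, 7, 8, 11, 12, 13, 14]
Cut edges: (0,1), (10,11)

By max-flow min-cut theorem, max flow = min cut = 13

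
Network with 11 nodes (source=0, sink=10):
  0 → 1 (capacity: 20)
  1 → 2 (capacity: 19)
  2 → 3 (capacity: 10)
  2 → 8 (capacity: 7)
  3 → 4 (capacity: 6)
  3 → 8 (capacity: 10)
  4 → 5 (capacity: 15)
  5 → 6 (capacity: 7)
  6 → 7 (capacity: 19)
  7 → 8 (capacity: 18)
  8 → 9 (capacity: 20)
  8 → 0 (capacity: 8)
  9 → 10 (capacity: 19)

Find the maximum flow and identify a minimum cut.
Max flow = 17, Min cut edges: (2,3), (2,8)

Maximum flow: 17
Minimum cut: (2,3), (2,8)
Partition: S = [0, 1, 2], T = [3, 4, 5, 6, 7, 8, 9, 10]

Max-flow min-cut theorem verified: both equal 17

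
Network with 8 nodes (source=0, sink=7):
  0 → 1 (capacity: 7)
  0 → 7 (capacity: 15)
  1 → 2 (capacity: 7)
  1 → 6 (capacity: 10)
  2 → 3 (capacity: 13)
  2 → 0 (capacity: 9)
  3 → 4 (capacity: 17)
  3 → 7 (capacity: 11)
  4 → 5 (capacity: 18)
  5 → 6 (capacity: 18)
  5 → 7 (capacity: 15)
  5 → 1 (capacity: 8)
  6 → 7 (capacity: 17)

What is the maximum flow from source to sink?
Maximum flow = 22

Max flow: 22

Flow assignment:
  0 → 1: 7/7
  0 → 7: 15/15
  1 → 6: 7/10
  6 → 7: 7/17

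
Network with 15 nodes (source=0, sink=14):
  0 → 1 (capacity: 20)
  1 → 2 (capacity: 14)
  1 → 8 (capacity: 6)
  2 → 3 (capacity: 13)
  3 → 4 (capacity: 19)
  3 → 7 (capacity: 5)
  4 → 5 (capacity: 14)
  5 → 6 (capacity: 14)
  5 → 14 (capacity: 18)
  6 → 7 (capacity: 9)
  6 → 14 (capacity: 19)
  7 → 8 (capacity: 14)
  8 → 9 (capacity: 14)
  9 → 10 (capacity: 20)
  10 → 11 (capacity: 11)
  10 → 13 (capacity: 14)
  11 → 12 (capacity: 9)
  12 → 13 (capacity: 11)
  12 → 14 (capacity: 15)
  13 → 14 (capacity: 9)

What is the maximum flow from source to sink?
Maximum flow = 19

Max flow: 19

Flow assignment:
  0 → 1: 19/20
  1 → 2: 13/14
  1 → 8: 6/6
  2 → 3: 13/13
  3 → 4: 13/19
  4 → 5: 13/14
  5 → 14: 13/18
  8 → 9: 6/14
  9 → 10: 6/20
  10 → 13: 6/14
  13 → 14: 6/9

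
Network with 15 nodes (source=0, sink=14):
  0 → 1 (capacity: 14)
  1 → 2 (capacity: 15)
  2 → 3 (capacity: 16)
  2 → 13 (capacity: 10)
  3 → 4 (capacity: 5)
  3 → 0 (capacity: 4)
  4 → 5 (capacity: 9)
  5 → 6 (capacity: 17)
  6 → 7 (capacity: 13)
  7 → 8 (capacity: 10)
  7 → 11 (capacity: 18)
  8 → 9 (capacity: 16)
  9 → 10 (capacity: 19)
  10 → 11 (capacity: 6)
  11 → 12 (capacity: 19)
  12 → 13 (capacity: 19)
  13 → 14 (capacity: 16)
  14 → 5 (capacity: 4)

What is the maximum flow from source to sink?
Maximum flow = 14

Max flow: 14

Flow assignment:
  0 → 1: 14/14
  1 → 2: 14/15
  2 → 3: 4/16
  2 → 13: 10/10
  3 → 4: 4/5
  4 → 5: 4/9
  5 → 6: 4/17
  6 → 7: 4/13
  7 → 11: 4/18
  11 → 12: 4/19
  12 → 13: 4/19
  13 → 14: 14/16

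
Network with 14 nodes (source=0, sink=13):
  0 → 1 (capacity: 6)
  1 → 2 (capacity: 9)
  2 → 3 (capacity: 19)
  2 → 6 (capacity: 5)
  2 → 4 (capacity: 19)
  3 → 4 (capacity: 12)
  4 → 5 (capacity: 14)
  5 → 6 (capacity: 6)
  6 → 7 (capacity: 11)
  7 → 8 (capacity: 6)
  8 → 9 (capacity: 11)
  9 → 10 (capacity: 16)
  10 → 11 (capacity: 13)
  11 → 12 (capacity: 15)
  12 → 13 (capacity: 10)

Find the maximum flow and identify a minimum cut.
Max flow = 6, Min cut edges: (7,8)

Maximum flow: 6
Minimum cut: (7,8)
Partition: S = [0, 1, 2, 3, 4, 5, 6, 7], T = [8, 9, 10, 11, 12, 13]

Max-flow min-cut theorem verified: both equal 6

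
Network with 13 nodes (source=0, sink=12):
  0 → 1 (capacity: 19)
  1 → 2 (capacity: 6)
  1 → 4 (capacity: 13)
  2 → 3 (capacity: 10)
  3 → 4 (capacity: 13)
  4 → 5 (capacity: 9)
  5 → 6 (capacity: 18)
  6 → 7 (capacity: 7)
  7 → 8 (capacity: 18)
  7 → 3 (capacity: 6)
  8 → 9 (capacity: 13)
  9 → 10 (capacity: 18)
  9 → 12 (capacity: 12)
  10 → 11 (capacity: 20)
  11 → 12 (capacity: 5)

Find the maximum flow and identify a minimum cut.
Max flow = 7, Min cut edges: (6,7)

Maximum flow: 7
Minimum cut: (6,7)
Partition: S = [0, 1, 2, 3, 4, 5, 6], T = [7, 8, 9, 10, 11, 12]

Max-flow min-cut theorem verified: both equal 7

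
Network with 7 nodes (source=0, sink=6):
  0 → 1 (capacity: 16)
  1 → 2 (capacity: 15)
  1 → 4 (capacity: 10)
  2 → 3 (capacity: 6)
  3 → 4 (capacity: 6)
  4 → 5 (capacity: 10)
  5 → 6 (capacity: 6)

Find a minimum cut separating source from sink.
Min cut value = 6, edges: (5,6)

Min cut value: 6
Partition: S = [0, 1, 2, 3, 4, 5], T = [6]
Cut edges: (5,6)

By max-flow min-cut theorem, max flow = min cut = 6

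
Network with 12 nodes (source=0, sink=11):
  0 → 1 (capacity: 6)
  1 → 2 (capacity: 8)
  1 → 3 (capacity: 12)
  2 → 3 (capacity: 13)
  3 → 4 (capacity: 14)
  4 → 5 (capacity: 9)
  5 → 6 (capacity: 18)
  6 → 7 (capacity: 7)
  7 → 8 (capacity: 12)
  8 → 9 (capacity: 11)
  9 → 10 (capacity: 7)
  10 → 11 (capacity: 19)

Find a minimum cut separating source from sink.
Min cut value = 6, edges: (0,1)

Min cut value: 6
Partition: S = [0], T = [1, 2, 3, 4, 5, 6, 7, 8, 9, 10, 11]
Cut edges: (0,1)

By max-flow min-cut theorem, max flow = min cut = 6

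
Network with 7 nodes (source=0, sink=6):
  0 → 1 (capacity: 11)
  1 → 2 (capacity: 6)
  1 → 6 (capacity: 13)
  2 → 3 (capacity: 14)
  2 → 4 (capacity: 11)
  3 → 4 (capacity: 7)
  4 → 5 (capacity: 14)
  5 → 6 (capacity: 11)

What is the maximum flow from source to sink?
Maximum flow = 11

Max flow: 11

Flow assignment:
  0 → 1: 11/11
  1 → 6: 11/13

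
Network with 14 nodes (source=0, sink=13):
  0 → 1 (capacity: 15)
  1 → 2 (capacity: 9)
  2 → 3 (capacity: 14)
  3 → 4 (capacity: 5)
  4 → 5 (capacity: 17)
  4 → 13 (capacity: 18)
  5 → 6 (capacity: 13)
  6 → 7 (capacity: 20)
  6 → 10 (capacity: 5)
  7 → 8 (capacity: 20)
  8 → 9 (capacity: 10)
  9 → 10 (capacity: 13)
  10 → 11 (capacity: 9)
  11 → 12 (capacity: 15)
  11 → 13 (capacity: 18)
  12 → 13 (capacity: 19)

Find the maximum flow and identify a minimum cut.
Max flow = 5, Min cut edges: (3,4)

Maximum flow: 5
Minimum cut: (3,4)
Partition: S = [0, 1, 2, 3], T = [4, 5, 6, 7, 8, 9, 10, 11, 12, 13]

Max-flow min-cut theorem verified: both equal 5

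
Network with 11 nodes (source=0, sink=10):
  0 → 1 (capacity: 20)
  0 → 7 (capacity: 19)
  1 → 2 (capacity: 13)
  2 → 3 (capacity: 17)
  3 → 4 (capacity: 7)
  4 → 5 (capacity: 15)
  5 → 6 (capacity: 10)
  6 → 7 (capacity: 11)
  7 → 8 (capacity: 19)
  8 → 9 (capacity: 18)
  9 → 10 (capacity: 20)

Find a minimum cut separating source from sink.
Min cut value = 18, edges: (8,9)

Min cut value: 18
Partition: S = [0, 1, 2, 3, 4, 5, 6, 7, 8], T = [9, 10]
Cut edges: (8,9)

By max-flow min-cut theorem, max flow = min cut = 18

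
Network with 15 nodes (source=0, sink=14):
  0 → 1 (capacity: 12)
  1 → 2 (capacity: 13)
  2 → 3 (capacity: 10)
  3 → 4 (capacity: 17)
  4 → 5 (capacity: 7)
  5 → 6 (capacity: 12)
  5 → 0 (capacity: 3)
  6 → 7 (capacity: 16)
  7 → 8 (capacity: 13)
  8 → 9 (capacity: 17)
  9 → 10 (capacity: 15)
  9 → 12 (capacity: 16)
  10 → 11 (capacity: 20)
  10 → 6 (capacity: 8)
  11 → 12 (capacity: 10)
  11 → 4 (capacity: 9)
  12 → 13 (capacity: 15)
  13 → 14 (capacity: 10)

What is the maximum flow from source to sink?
Maximum flow = 7

Max flow: 7

Flow assignment:
  0 → 1: 7/12
  1 → 2: 7/13
  2 → 3: 7/10
  3 → 4: 7/17
  4 → 5: 7/7
  5 → 6: 7/12
  6 → 7: 7/16
  7 → 8: 7/13
  8 → 9: 7/17
  9 → 12: 7/16
  12 → 13: 7/15
  13 → 14: 7/10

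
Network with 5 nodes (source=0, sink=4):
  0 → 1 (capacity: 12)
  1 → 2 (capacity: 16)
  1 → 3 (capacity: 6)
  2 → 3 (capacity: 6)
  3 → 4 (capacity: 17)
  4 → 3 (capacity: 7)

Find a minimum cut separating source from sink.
Min cut value = 12, edges: (1,3), (2,3)

Min cut value: 12
Partition: S = [0, 1, 2], T = [3, 4]
Cut edges: (1,3), (2,3)

By max-flow min-cut theorem, max flow = min cut = 12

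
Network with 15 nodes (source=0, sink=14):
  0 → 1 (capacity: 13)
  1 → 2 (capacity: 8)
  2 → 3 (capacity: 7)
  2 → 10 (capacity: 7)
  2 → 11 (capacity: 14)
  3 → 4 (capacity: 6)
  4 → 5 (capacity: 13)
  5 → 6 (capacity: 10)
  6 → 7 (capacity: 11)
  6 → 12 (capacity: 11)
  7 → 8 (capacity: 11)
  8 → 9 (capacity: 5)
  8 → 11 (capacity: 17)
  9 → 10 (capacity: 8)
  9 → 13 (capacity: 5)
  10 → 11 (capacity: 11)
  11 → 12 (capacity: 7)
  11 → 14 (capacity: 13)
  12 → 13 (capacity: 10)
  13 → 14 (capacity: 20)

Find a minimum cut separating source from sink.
Min cut value = 8, edges: (1,2)

Min cut value: 8
Partition: S = [0, 1], T = [2, 3, 4, 5, 6, 7, 8, 9, 10, 11, 12, 13, 14]
Cut edges: (1,2)

By max-flow min-cut theorem, max flow = min cut = 8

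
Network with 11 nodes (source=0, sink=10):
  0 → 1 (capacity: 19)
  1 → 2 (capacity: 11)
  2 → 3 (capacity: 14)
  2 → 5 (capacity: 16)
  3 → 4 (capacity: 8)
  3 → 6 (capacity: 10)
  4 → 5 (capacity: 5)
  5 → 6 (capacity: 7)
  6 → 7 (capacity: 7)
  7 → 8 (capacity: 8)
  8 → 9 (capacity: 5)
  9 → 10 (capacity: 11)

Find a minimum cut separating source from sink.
Min cut value = 5, edges: (8,9)

Min cut value: 5
Partition: S = [0, 1, 2, 3, 4, 5, 6, 7, 8], T = [9, 10]
Cut edges: (8,9)

By max-flow min-cut theorem, max flow = min cut = 5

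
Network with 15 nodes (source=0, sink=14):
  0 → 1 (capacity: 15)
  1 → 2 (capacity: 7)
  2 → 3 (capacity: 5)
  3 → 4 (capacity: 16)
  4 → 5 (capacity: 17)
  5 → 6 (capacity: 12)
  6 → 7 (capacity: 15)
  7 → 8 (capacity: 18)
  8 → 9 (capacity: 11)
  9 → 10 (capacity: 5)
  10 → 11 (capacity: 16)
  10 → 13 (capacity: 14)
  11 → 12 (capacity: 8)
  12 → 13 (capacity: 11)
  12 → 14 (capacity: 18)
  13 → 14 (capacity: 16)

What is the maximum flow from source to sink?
Maximum flow = 5

Max flow: 5

Flow assignment:
  0 → 1: 5/15
  1 → 2: 5/7
  2 → 3: 5/5
  3 → 4: 5/16
  4 → 5: 5/17
  5 → 6: 5/12
  6 → 7: 5/15
  7 → 8: 5/18
  8 → 9: 5/11
  9 → 10: 5/5
  10 → 13: 5/14
  13 → 14: 5/16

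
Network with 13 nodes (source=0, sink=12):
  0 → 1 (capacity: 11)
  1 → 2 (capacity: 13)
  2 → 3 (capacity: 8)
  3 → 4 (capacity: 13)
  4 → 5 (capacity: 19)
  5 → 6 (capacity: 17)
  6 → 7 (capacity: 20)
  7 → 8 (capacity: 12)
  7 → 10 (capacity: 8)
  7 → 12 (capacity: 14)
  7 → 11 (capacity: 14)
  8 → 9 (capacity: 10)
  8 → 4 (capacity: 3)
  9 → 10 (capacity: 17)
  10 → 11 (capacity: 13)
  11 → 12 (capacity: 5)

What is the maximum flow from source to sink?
Maximum flow = 8

Max flow: 8

Flow assignment:
  0 → 1: 8/11
  1 → 2: 8/13
  2 → 3: 8/8
  3 → 4: 8/13
  4 → 5: 8/19
  5 → 6: 8/17
  6 → 7: 8/20
  7 → 12: 8/14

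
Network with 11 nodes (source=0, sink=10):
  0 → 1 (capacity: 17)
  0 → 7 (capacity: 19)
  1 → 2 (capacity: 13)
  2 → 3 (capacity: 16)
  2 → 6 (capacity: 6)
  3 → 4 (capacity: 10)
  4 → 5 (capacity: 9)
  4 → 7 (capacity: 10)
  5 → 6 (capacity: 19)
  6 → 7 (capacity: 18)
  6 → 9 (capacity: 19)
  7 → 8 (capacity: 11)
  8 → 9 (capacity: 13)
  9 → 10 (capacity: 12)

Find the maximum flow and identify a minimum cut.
Max flow = 12, Min cut edges: (9,10)

Maximum flow: 12
Minimum cut: (9,10)
Partition: S = [0, 1, 2, 3, 4, 5, 6, 7, 8, 9], T = [10]

Max-flow min-cut theorem verified: both equal 12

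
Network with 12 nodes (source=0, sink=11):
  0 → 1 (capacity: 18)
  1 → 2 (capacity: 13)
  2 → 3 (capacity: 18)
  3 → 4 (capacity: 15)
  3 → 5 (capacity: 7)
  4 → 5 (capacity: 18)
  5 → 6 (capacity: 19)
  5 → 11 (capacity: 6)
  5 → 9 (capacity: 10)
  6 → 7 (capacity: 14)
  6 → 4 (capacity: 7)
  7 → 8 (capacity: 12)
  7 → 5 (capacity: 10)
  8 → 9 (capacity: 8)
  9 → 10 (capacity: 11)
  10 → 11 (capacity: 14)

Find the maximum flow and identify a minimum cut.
Max flow = 13, Min cut edges: (1,2)

Maximum flow: 13
Minimum cut: (1,2)
Partition: S = [0, 1], T = [2, 3, 4, 5, 6, 7, 8, 9, 10, 11]

Max-flow min-cut theorem verified: both equal 13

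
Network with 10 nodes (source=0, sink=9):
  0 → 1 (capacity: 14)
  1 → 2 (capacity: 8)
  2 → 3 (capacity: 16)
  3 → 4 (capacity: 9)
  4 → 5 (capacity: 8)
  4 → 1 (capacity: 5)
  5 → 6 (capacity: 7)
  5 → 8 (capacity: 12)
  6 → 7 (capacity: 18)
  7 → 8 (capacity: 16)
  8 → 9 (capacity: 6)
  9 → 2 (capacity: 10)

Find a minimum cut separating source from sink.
Min cut value = 6, edges: (8,9)

Min cut value: 6
Partition: S = [0, 1, 2, 3, 4, 5, 6, 7, 8], T = [9]
Cut edges: (8,9)

By max-flow min-cut theorem, max flow = min cut = 6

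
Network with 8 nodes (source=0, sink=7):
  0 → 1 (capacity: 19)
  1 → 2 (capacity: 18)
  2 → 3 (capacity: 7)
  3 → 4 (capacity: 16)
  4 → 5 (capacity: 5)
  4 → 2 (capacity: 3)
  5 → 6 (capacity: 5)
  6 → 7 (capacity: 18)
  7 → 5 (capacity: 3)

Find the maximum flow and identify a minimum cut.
Max flow = 5, Min cut edges: (5,6)

Maximum flow: 5
Minimum cut: (5,6)
Partition: S = [0, 1, 2, 3, 4, 5], T = [6, 7]

Max-flow min-cut theorem verified: both equal 5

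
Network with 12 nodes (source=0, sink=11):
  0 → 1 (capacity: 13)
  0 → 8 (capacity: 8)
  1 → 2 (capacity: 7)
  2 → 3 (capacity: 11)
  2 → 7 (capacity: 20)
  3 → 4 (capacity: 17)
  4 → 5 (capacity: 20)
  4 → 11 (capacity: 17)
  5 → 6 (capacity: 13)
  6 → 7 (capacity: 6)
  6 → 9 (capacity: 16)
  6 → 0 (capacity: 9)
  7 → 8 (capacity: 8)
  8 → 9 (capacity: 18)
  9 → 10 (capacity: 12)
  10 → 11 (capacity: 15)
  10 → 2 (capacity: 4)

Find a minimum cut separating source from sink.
Min cut value = 15, edges: (0,8), (1,2)

Min cut value: 15
Partition: S = [0, 1], T = [2, 3, 4, 5, 6, 7, 8, 9, 10, 11]
Cut edges: (0,8), (1,2)

By max-flow min-cut theorem, max flow = min cut = 15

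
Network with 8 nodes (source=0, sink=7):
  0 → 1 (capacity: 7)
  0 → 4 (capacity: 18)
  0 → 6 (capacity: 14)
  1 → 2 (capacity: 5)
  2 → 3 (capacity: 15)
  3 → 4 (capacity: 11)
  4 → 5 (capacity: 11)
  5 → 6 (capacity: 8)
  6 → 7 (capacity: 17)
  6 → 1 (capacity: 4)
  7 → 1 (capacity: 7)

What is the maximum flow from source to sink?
Maximum flow = 17

Max flow: 17

Flow assignment:
  0 → 1: 5/7
  0 → 4: 3/18
  0 → 6: 9/14
  1 → 2: 5/5
  2 → 3: 5/15
  3 → 4: 5/11
  4 → 5: 8/11
  5 → 6: 8/8
  6 → 7: 17/17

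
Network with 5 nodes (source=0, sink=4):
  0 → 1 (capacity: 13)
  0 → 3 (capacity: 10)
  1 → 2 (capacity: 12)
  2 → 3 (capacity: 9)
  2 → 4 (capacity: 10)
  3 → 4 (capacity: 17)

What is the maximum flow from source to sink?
Maximum flow = 22

Max flow: 22

Flow assignment:
  0 → 1: 12/13
  0 → 3: 10/10
  1 → 2: 12/12
  2 → 3: 2/9
  2 → 4: 10/10
  3 → 4: 12/17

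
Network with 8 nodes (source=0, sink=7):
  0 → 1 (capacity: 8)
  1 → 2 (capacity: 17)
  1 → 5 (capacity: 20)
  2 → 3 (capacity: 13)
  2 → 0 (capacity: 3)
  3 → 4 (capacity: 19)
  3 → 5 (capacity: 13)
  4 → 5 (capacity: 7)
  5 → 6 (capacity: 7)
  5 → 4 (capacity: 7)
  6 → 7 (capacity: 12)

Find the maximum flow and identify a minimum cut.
Max flow = 7, Min cut edges: (5,6)

Maximum flow: 7
Minimum cut: (5,6)
Partition: S = [0, 1, 2, 3, 4, 5], T = [6, 7]

Max-flow min-cut theorem verified: both equal 7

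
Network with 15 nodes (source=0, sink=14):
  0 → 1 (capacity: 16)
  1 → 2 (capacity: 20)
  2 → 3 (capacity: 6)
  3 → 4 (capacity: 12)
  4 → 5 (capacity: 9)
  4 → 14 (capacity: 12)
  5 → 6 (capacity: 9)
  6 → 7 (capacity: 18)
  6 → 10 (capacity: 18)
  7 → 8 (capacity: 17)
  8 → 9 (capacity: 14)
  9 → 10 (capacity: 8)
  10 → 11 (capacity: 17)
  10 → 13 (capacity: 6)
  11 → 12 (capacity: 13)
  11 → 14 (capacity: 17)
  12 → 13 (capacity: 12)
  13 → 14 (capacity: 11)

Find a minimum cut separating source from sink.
Min cut value = 6, edges: (2,3)

Min cut value: 6
Partition: S = [0, 1, 2], T = [3, 4, 5, 6, 7, 8, 9, 10, 11, 12, 13, 14]
Cut edges: (2,3)

By max-flow min-cut theorem, max flow = min cut = 6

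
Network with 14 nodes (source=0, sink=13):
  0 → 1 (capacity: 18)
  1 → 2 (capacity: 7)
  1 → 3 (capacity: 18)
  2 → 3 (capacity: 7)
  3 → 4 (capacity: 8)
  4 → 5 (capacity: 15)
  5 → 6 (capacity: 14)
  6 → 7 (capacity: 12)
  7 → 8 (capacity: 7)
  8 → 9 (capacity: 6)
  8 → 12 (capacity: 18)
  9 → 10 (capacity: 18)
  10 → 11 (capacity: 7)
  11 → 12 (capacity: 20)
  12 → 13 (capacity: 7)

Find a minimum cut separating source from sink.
Min cut value = 7, edges: (12,13)

Min cut value: 7
Partition: S = [0, 1, 2, 3, 4, 5, 6, 7, 8, 9, 10, 11, 12], T = [13]
Cut edges: (12,13)

By max-flow min-cut theorem, max flow = min cut = 7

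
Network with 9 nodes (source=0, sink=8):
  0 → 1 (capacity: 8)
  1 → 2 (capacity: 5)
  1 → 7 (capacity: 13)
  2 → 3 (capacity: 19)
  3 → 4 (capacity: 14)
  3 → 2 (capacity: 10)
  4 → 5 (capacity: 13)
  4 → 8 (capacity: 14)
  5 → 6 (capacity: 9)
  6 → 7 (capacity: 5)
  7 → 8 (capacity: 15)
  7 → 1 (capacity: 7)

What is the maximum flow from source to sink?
Maximum flow = 8

Max flow: 8

Flow assignment:
  0 → 1: 8/8
  1 → 7: 8/13
  7 → 8: 8/15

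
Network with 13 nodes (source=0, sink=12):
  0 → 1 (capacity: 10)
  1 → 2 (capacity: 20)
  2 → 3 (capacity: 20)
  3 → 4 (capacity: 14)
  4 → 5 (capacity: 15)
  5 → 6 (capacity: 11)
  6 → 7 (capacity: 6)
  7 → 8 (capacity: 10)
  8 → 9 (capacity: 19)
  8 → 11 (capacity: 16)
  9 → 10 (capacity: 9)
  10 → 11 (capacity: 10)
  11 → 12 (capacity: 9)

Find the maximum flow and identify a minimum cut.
Max flow = 6, Min cut edges: (6,7)

Maximum flow: 6
Minimum cut: (6,7)
Partition: S = [0, 1, 2, 3, 4, 5, 6], T = [7, 8, 9, 10, 11, 12]

Max-flow min-cut theorem verified: both equal 6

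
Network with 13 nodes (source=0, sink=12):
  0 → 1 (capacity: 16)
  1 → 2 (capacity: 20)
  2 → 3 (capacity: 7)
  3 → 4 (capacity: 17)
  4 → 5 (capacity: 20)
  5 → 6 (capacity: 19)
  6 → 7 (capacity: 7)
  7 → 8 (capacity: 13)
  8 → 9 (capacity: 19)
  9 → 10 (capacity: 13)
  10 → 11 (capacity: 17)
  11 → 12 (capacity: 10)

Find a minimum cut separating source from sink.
Min cut value = 7, edges: (6,7)

Min cut value: 7
Partition: S = [0, 1, 2, 3, 4, 5, 6], T = [7, 8, 9, 10, 11, 12]
Cut edges: (6,7)

By max-flow min-cut theorem, max flow = min cut = 7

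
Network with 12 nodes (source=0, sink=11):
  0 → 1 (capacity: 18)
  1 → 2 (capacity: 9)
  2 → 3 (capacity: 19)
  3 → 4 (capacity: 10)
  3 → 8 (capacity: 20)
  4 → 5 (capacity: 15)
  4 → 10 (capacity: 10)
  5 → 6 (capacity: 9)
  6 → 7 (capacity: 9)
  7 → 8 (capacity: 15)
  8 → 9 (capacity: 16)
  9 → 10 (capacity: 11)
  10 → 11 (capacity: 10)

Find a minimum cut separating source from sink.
Min cut value = 9, edges: (1,2)

Min cut value: 9
Partition: S = [0, 1], T = [2, 3, 4, 5, 6, 7, 8, 9, 10, 11]
Cut edges: (1,2)

By max-flow min-cut theorem, max flow = min cut = 9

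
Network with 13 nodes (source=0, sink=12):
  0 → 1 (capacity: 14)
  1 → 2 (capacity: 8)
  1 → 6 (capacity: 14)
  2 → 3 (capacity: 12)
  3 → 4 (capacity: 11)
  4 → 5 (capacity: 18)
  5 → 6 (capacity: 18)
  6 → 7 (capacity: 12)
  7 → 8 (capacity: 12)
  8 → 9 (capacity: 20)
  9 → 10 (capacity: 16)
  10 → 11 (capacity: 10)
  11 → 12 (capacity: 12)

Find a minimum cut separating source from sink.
Min cut value = 10, edges: (10,11)

Min cut value: 10
Partition: S = [0, 1, 2, 3, 4, 5, 6, 7, 8, 9, 10], T = [11, 12]
Cut edges: (10,11)

By max-flow min-cut theorem, max flow = min cut = 10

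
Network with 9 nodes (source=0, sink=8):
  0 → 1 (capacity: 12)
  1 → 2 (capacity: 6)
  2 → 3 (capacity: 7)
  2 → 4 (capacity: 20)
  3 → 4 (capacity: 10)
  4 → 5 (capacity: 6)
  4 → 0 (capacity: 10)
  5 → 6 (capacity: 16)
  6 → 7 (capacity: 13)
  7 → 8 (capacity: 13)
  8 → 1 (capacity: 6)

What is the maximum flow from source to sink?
Maximum flow = 6

Max flow: 6

Flow assignment:
  0 → 1: 6/12
  1 → 2: 6/6
  2 → 4: 6/20
  4 → 5: 6/6
  5 → 6: 6/16
  6 → 7: 6/13
  7 → 8: 6/13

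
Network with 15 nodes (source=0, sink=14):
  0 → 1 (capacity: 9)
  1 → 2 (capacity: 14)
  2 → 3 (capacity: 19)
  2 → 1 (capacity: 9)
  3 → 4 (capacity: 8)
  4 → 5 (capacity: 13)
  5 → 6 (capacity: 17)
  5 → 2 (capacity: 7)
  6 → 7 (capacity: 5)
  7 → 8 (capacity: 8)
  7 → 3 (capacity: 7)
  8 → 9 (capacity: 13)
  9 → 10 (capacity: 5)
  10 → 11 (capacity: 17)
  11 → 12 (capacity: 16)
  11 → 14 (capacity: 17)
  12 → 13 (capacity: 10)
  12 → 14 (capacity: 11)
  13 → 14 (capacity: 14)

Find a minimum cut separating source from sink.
Min cut value = 5, edges: (9,10)

Min cut value: 5
Partition: S = [0, 1, 2, 3, 4, 5, 6, 7, 8, 9], T = [10, 11, 12, 13, 14]
Cut edges: (9,10)

By max-flow min-cut theorem, max flow = min cut = 5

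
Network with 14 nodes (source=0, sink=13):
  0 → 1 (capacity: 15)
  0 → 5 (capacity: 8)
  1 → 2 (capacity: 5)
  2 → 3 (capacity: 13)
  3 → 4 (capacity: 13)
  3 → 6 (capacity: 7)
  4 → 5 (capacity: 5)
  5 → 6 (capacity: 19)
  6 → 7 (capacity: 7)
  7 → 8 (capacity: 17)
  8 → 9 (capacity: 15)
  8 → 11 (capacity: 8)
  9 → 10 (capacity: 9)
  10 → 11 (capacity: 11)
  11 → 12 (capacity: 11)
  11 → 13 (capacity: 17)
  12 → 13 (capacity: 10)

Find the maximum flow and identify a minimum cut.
Max flow = 7, Min cut edges: (6,7)

Maximum flow: 7
Minimum cut: (6,7)
Partition: S = [0, 1, 2, 3, 4, 5, 6], T = [7, 8, 9, 10, 11, 12, 13]

Max-flow min-cut theorem verified: both equal 7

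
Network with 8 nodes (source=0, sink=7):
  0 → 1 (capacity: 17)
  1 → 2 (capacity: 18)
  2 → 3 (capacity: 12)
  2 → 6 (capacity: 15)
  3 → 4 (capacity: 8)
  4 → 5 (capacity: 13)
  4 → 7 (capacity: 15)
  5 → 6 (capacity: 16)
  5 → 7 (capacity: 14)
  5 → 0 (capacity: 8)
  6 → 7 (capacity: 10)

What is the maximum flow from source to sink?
Maximum flow = 17

Max flow: 17

Flow assignment:
  0 → 1: 17/17
  1 → 2: 17/18
  2 → 3: 7/12
  2 → 6: 10/15
  3 → 4: 7/8
  4 → 7: 7/15
  6 → 7: 10/10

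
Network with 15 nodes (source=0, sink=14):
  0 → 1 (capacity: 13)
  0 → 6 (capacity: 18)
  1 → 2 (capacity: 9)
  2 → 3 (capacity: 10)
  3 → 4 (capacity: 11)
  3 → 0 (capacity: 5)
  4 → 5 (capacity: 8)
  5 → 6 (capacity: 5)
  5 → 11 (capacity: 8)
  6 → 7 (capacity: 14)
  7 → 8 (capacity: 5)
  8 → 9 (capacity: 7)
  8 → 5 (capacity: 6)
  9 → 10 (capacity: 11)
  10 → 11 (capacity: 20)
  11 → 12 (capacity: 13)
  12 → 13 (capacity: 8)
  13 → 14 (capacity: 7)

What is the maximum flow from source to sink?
Maximum flow = 7

Max flow: 7

Flow assignment:
  0 → 1: 9/13
  1 → 2: 9/9
  2 → 3: 9/10
  3 → 4: 7/11
  3 → 0: 2/5
  4 → 5: 7/8
  5 → 6: 5/5
  5 → 11: 2/8
  6 → 7: 5/14
  7 → 8: 5/5
  8 → 9: 5/7
  9 → 10: 5/11
  10 → 11: 5/20
  11 → 12: 7/13
  12 → 13: 7/8
  13 → 14: 7/7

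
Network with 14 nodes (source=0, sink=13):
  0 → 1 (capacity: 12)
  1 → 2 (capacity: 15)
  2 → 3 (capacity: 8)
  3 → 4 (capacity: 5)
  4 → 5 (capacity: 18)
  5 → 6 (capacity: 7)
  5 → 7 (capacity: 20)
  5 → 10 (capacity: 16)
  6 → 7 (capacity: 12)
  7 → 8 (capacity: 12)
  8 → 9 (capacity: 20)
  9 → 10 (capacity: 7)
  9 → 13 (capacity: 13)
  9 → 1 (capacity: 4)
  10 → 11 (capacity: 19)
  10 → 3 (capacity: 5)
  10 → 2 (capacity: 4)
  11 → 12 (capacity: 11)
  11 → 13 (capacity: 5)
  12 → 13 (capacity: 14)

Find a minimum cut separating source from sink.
Min cut value = 5, edges: (3,4)

Min cut value: 5
Partition: S = [0, 1, 2, 3], T = [4, 5, 6, 7, 8, 9, 10, 11, 12, 13]
Cut edges: (3,4)

By max-flow min-cut theorem, max flow = min cut = 5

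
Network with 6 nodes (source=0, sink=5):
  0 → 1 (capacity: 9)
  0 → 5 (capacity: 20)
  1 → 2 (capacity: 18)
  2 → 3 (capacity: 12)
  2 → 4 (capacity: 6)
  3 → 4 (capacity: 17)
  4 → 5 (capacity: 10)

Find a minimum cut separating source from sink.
Min cut value = 29, edges: (0,1), (0,5)

Min cut value: 29
Partition: S = [0], T = [1, 2, 3, 4, 5]
Cut edges: (0,1), (0,5)

By max-flow min-cut theorem, max flow = min cut = 29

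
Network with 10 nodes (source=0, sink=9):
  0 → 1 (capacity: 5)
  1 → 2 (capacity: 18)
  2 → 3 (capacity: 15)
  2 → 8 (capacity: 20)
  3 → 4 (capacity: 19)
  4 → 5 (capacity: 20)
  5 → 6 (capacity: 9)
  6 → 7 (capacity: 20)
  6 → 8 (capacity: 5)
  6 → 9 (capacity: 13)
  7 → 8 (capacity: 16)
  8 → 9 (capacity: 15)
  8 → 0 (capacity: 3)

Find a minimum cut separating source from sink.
Min cut value = 5, edges: (0,1)

Min cut value: 5
Partition: S = [0], T = [1, 2, 3, 4, 5, 6, 7, 8, 9]
Cut edges: (0,1)

By max-flow min-cut theorem, max flow = min cut = 5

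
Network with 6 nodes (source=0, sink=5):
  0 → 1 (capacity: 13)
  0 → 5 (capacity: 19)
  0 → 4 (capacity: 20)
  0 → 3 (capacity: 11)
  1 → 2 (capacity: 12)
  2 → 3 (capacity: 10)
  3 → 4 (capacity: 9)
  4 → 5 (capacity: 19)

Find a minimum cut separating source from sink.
Min cut value = 38, edges: (0,5), (4,5)

Min cut value: 38
Partition: S = [0, 1, 2, 3, 4], T = [5]
Cut edges: (0,5), (4,5)

By max-flow min-cut theorem, max flow = min cut = 38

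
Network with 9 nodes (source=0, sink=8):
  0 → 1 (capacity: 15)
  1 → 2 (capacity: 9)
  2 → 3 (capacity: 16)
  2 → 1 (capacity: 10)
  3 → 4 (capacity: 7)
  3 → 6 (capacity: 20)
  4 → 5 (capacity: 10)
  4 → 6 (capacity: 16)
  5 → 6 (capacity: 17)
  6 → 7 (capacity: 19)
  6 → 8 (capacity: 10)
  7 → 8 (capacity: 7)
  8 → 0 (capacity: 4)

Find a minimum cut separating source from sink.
Min cut value = 9, edges: (1,2)

Min cut value: 9
Partition: S = [0, 1], T = [2, 3, 4, 5, 6, 7, 8]
Cut edges: (1,2)

By max-flow min-cut theorem, max flow = min cut = 9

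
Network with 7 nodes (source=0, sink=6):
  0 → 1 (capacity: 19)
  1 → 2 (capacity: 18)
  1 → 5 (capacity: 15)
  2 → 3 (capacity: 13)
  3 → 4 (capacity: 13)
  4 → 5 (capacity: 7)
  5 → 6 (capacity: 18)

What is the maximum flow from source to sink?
Maximum flow = 18

Max flow: 18

Flow assignment:
  0 → 1: 18/19
  1 → 2: 4/18
  1 → 5: 14/15
  2 → 3: 4/13
  3 → 4: 4/13
  4 → 5: 4/7
  5 → 6: 18/18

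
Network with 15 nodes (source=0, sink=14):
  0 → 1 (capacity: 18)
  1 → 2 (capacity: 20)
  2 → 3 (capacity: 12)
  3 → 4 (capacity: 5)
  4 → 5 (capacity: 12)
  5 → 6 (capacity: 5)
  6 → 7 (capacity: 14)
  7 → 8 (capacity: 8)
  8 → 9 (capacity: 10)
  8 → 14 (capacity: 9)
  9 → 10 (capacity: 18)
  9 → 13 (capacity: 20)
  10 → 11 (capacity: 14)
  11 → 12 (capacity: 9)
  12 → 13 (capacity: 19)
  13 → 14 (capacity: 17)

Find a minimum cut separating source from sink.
Min cut value = 5, edges: (5,6)

Min cut value: 5
Partition: S = [0, 1, 2, 3, 4, 5], T = [6, 7, 8, 9, 10, 11, 12, 13, 14]
Cut edges: (5,6)

By max-flow min-cut theorem, max flow = min cut = 5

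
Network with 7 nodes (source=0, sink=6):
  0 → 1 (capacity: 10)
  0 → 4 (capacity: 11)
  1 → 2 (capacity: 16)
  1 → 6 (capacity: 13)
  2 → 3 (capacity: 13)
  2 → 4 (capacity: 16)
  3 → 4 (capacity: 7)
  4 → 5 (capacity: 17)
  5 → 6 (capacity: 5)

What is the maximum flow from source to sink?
Maximum flow = 15

Max flow: 15

Flow assignment:
  0 → 1: 10/10
  0 → 4: 5/11
  1 → 6: 10/13
  4 → 5: 5/17
  5 → 6: 5/5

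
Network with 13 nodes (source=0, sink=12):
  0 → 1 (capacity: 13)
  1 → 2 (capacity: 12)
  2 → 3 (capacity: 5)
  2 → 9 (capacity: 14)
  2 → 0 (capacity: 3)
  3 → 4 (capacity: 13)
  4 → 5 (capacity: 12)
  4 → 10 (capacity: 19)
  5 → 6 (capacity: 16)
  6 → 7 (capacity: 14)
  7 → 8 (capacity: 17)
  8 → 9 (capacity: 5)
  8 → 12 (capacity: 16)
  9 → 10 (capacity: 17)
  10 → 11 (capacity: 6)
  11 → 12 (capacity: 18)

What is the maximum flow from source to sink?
Maximum flow = 11

Max flow: 11

Flow assignment:
  0 → 1: 12/13
  1 → 2: 12/12
  2 → 3: 5/5
  2 → 9: 6/14
  2 → 0: 1/3
  3 → 4: 5/13
  4 → 5: 5/12
  5 → 6: 5/16
  6 → 7: 5/14
  7 → 8: 5/17
  8 → 12: 5/16
  9 → 10: 6/17
  10 → 11: 6/6
  11 → 12: 6/18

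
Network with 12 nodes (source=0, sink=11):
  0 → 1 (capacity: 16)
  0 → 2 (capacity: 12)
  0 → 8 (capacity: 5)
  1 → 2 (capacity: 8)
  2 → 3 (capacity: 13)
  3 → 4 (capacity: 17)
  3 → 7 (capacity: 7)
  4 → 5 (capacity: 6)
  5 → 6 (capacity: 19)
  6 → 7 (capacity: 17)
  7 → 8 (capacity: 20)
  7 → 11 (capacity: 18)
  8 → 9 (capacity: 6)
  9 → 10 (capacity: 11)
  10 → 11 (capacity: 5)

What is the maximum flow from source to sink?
Maximum flow = 18

Max flow: 18

Flow assignment:
  0 → 1: 8/16
  0 → 2: 5/12
  0 → 8: 5/5
  1 → 2: 8/8
  2 → 3: 13/13
  3 → 4: 6/17
  3 → 7: 7/7
  4 → 5: 6/6
  5 → 6: 6/19
  6 → 7: 6/17
  7 → 11: 13/18
  8 → 9: 5/6
  9 → 10: 5/11
  10 → 11: 5/5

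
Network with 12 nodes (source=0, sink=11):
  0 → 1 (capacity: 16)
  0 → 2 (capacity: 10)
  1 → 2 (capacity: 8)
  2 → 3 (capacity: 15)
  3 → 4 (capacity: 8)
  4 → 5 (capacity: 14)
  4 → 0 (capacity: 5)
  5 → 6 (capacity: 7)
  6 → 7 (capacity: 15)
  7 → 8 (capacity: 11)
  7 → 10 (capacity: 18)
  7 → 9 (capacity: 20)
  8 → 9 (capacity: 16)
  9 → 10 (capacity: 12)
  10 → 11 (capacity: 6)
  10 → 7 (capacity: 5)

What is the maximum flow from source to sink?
Maximum flow = 6

Max flow: 6

Flow assignment:
  0 → 1: 8/16
  1 → 2: 8/8
  2 → 3: 8/15
  3 → 4: 8/8
  4 → 5: 6/14
  4 → 0: 2/5
  5 → 6: 6/7
  6 → 7: 6/15
  7 → 10: 6/18
  10 → 11: 6/6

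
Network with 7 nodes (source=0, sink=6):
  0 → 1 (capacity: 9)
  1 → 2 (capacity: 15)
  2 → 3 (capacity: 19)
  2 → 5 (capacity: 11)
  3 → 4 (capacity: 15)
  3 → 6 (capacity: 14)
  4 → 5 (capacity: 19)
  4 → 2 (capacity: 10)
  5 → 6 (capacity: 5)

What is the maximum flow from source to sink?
Maximum flow = 9

Max flow: 9

Flow assignment:
  0 → 1: 9/9
  1 → 2: 9/15
  2 → 3: 9/19
  3 → 6: 9/14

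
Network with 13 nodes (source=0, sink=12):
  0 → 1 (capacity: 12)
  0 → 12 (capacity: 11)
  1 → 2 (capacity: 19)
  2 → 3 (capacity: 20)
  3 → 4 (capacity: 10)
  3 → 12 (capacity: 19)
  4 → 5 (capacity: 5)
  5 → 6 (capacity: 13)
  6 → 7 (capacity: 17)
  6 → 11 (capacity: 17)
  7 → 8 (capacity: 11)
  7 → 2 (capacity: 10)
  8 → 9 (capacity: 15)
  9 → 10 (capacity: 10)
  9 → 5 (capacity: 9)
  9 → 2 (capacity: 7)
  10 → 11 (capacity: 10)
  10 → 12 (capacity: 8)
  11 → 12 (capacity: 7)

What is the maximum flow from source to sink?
Maximum flow = 23

Max flow: 23

Flow assignment:
  0 → 1: 12/12
  0 → 12: 11/11
  1 → 2: 12/19
  2 → 3: 12/20
  3 → 12: 12/19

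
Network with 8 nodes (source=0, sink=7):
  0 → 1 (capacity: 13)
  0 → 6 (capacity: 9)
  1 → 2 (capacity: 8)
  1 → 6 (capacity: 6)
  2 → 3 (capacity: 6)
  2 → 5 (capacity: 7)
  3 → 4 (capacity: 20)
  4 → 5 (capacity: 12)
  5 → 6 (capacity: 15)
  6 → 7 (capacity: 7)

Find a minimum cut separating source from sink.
Min cut value = 7, edges: (6,7)

Min cut value: 7
Partition: S = [0, 1, 2, 3, 4, 5, 6], T = [7]
Cut edges: (6,7)

By max-flow min-cut theorem, max flow = min cut = 7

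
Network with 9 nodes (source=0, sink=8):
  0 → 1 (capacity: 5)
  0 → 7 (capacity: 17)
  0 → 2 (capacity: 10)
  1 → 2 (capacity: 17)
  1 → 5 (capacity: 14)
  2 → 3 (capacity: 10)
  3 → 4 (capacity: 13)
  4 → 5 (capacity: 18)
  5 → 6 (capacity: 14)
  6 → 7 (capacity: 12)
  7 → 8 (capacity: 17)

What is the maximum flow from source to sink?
Maximum flow = 17

Max flow: 17

Flow assignment:
  0 → 1: 2/5
  0 → 7: 5/17
  0 → 2: 10/10
  1 → 5: 2/14
  2 → 3: 10/10
  3 → 4: 10/13
  4 → 5: 10/18
  5 → 6: 12/14
  6 → 7: 12/12
  7 → 8: 17/17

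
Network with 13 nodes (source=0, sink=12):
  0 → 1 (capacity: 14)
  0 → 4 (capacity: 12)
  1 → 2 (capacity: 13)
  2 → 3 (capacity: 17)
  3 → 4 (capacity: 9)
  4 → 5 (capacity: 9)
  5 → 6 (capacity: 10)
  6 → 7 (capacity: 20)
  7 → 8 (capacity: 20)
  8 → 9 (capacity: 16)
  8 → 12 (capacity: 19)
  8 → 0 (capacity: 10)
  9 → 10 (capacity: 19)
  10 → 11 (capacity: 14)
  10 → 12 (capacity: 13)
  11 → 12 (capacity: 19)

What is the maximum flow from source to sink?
Maximum flow = 9

Max flow: 9

Flow assignment:
  0 → 1: 9/14
  1 → 2: 9/13
  2 → 3: 9/17
  3 → 4: 9/9
  4 → 5: 9/9
  5 → 6: 9/10
  6 → 7: 9/20
  7 → 8: 9/20
  8 → 12: 9/19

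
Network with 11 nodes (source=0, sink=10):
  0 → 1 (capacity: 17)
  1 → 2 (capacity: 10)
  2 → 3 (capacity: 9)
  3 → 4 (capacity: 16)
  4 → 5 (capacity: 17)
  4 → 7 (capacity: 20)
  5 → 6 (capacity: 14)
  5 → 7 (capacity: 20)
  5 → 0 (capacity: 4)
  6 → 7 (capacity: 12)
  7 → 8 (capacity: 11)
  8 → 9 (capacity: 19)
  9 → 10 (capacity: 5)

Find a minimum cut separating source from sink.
Min cut value = 5, edges: (9,10)

Min cut value: 5
Partition: S = [0, 1, 2, 3, 4, 5, 6, 7, 8, 9], T = [10]
Cut edges: (9,10)

By max-flow min-cut theorem, max flow = min cut = 5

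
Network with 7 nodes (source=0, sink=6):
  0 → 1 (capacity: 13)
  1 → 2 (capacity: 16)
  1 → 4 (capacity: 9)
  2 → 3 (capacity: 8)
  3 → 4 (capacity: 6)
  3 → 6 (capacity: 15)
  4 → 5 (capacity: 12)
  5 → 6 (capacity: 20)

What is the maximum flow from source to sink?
Maximum flow = 13

Max flow: 13

Flow assignment:
  0 → 1: 13/13
  1 → 2: 8/16
  1 → 4: 5/9
  2 → 3: 8/8
  3 → 6: 8/15
  4 → 5: 5/12
  5 → 6: 5/20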